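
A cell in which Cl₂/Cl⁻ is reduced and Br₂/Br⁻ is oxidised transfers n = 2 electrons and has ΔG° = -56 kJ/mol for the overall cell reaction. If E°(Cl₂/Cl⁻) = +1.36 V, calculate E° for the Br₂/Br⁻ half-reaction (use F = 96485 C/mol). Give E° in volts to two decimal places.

+1.07 V

E°cell = −ΔG°/(nF) = −(-56×10³)/((2)(96485)) = +0.290 V.
Since Cl₂/Cl⁻ is the cathode and Br₂/Br⁻ the anode, E°cell = E°(Cl₂/Cl⁻) − E°(Br₂/Br⁻).
So E°(Br₂/Br⁻) = E°(Cl₂/Cl⁻) − E°cell = (+1.36) − (+0.290) = +1.07 V.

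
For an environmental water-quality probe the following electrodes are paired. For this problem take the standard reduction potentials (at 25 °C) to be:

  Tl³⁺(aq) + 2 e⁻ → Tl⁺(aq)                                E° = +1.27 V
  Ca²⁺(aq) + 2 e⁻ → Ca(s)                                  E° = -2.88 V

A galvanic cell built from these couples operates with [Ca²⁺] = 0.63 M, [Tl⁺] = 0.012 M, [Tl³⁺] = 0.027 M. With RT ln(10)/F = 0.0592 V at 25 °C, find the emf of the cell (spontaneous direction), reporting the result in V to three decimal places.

Tl³⁺/Tl⁺ is the cathode (higher E°), Ca²⁺/Ca the anode: E°cell = +1.27 − (-2.88) = +4.15 V, n = 2.
Overall: Tl³⁺(aq) + Ca(s) → Tl⁺(aq) + Ca²⁺(aq)
Q = [Tl⁺]·[Ca²⁺] / ([Tl³⁺]); log Q = -0.553.
E = E° − (0.0592/n) log Q = +4.15 − (0.0592/2)(-0.553) = +4.166 V.

+4.166 V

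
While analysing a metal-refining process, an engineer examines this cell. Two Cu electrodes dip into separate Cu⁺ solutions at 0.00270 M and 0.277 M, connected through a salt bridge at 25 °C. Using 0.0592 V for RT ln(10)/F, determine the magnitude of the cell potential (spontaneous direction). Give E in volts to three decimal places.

+0.119 V

For a concentration cell E°cell = 0. The 0.277 M side is the cathode (reduction is favoured where [Cu⁺] is higher).
With n = 1, E = −(0.0592/1) log([Cu⁺]ₐₙ/[Cu⁺]꜀ₐₜ) = −(0.0592/1) log(0.0027/0.277) = −(0.0592/1)(-2.011) = +0.119 V.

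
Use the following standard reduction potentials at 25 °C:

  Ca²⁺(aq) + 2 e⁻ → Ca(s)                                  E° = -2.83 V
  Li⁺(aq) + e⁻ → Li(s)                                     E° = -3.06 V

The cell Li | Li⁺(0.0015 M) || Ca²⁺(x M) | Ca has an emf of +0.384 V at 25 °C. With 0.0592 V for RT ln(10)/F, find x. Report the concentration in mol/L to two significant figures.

0.36 M

Ca²⁺/Ca is the cathode, Li⁺/Li the anode: E°cell = +0.23 V, n = 2.
Overall reaction: Ca²⁺(aq) + 2 Li(s) → Ca(s) + 2 Li⁺(aq); Q = [Li⁺]^2/[Ca²⁺]^1.
From E = E° − (0.0592/n) log Q: log Q = (E° − E)·n/0.0592 = (+0.23 − (+0.384))·2/0.0592 = -5.2027.
So 1·log[Ca²⁺] = 2·log(0.0015) − log Q = -5.6478 − (-5.2027) = -0.4451; [Ca²⁺] = 10^(-0.4451) ≈ 0.36 M.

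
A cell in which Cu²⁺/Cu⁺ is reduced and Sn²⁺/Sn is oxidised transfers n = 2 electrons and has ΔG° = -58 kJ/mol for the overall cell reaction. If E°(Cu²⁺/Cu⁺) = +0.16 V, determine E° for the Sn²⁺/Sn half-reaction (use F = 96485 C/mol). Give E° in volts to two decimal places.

-0.14 V

E°cell = −ΔG°/(nF) = −(-58×10³)/((2)(96485)) = +0.301 V.
Since Cu²⁺/Cu⁺ is the cathode and Sn²⁺/Sn the anode, E°cell = E°(Cu²⁺/Cu⁺) − E°(Sn²⁺/Sn).
So E°(Sn²⁺/Sn) = E°(Cu²⁺/Cu⁺) − E°cell = (+0.16) − (+0.301) = -0.14 V.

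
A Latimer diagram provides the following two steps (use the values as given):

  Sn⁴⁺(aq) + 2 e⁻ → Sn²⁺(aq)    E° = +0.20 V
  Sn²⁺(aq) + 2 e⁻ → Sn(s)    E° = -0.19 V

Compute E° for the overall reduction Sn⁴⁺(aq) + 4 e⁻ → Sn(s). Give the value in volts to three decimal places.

+0.005 V

Since ΔG° = −nFE° is additive over sequential reductions, n₃E°₃ = n₁E°₁ + n₂E°₂.
E°₃ = (2×+0.20 + 2×-0.19) / 4 = (+0.020) / 4 = +0.005 V.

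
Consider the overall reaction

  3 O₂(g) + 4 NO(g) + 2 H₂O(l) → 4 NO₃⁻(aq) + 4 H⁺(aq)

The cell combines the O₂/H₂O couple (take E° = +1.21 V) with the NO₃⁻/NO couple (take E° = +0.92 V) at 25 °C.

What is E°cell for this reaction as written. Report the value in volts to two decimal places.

The O₂/H₂O couple has the higher reduction potential, so it is the cathode; NO₃⁻/NO is oxidised at the anode.
E°cell = E°(cathode) − E°(anode) = (+1.21) − (+0.92) = +0.29 V.

+0.29 V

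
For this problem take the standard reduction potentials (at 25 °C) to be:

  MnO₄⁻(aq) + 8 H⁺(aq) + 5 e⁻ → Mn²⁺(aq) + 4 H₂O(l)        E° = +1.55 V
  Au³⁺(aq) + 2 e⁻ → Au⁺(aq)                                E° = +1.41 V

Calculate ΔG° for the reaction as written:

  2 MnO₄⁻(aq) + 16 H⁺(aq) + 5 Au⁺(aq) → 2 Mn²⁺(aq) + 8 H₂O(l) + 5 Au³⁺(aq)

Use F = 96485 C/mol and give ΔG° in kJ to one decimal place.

-135.1 kJ

As written, MnO₄⁻/Mn²⁺ is reduced (cathode) and Au³⁺/Au⁺ is oxidised (anode), so E°cell = (+1.55) − (+1.41) = +0.14 V.
Balancing electrons gives n = 10.
ΔG° = −nFE° = −(10)(96485)(+0.14) = -135,079 J = -135.1 kJ.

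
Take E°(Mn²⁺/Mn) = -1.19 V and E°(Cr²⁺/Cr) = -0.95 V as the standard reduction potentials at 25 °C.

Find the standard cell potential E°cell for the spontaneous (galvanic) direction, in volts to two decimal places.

The Cr²⁺/Cr couple has the higher reduction potential, so it is the cathode; Mn²⁺/Mn is oxidised at the anode.
E°cell = E°(cathode) − E°(anode) = (-0.95) − (-1.19) = +0.24 V.
Since E°cell > 0, the reaction is spontaneous under standard conditions.

+0.24 V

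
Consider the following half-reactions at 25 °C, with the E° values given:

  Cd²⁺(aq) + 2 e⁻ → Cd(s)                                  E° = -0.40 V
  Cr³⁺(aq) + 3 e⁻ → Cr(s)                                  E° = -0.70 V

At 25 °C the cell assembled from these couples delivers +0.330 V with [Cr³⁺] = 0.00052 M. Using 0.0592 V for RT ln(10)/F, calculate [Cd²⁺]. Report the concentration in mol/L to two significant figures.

Cd²⁺/Cd is the cathode, Cr³⁺/Cr the anode: E°cell = +0.30 V, n = 6.
Overall reaction: 3 Cd²⁺(aq) + 2 Cr(s) → 3 Cd(s) + 2 Cr³⁺(aq); Q = [Cr³⁺]^2/[Cd²⁺]^3.
From E = E° − (0.0592/n) log Q: log Q = (E° − E)·n/0.0592 = (+0.30 − (+0.330))·6/0.0592 = -3.0405.
So 3·log[Cd²⁺] = 2·log(0.00052) − log Q = -6.5680 − (-3.0405) = -3.5275; log[Cd²⁺] = -3.5275 / 3 = -1.1758; [Cd²⁺] = 10^(-1.1758) ≈ 0.067 M.

0.067 M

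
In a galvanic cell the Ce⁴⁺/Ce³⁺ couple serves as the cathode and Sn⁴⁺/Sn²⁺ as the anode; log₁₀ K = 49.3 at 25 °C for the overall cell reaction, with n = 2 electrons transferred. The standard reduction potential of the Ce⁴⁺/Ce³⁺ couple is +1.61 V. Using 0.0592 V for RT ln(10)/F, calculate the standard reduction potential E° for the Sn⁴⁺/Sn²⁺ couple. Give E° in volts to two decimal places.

+0.15 V

E°cell = (0.0592/n)·log K = (0.0592/2)(49.3) = +1.459 V.
Since Ce⁴⁺/Ce³⁺ is the cathode and Sn⁴⁺/Sn²⁺ the anode, E°cell = E°(Ce⁴⁺/Ce³⁺) − E°(Sn⁴⁺/Sn²⁺).
So E°(Sn⁴⁺/Sn²⁺) = E°(Ce⁴⁺/Ce³⁺) − E°cell = (+1.61) − (+1.459) = +0.15 V.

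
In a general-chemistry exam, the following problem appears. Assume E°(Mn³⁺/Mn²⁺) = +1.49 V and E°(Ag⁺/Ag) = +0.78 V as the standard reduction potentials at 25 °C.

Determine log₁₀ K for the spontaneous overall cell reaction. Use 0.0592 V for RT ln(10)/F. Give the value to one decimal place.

12.0

Cathode: Mn³⁺/Mn²⁺; anode: Ag⁺/Ag. E°cell = +0.71 V, n = 1.
log K = nE°cell / 0.0592 = (1)(+0.71) / 0.0592 = 12.0.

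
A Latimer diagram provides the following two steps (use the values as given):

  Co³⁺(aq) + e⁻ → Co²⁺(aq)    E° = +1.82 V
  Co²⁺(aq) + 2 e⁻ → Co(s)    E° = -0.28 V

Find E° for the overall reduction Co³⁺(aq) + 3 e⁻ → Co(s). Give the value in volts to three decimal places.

+0.420 V

Standard free energies of sequential steps add: ΔG°₃ = ΔG°₁ + ΔG°₂, so n₃E°₃ = n₁E°₁ + n₂E°₂.
E°₃ = (1×+1.82 + 2×-0.28) / 3 = (+1.260) / 3 = +0.420 V.
Simply averaging or adding the two E° values would be wrong; the electron-weighted sum is required.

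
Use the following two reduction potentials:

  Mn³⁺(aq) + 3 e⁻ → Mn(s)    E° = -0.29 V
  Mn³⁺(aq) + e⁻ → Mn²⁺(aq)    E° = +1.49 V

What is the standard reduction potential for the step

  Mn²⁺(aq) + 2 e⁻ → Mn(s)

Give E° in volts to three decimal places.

-1.180 V

Sequential free energies add, so n₃E°₃ = n₁E°₁ + n₂E°₂.
With n₃ = 3, and the known step contributing 1×(+1.49) V, the unknown satisfies 2·E° = 3×(-0.29) − 1×(+1.49) = -2.360.
E° = -2.360 / 2 = -1.180 V.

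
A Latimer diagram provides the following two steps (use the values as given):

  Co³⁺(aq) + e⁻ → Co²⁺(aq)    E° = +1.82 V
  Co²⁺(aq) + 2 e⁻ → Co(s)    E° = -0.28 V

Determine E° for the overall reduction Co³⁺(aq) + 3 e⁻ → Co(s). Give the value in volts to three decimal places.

Standard free energies of sequential steps add: ΔG°₃ = ΔG°₁ + ΔG°₂, so n₃E°₃ = n₁E°₁ + n₂E°₂.
E°₃ = (1×+1.82 + 2×-0.28) / 3 = (+1.260) / 3 = +0.420 V.

+0.420 V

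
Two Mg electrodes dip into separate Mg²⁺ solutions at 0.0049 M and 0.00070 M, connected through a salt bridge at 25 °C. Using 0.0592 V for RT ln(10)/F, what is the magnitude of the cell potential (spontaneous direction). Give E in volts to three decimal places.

+0.025 V

For a concentration cell E°cell = 0. The 0.0049 M side is the cathode (reduction is favoured where [Mg²⁺] is higher).
With n = 2, E = −(0.0592/2) log([Mg²⁺]ₐₙ/[Mg²⁺]꜀ₐₜ) = −(0.0592/2) log(0.0007/0.0049) = −(0.0592/2)(-0.845) = +0.025 V.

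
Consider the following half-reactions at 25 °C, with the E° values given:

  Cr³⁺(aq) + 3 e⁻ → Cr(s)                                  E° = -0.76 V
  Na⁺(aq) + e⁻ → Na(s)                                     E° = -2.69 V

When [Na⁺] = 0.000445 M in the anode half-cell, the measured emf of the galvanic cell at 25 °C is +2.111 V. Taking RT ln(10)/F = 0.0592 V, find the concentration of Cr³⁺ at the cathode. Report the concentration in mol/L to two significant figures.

Cr³⁺/Cr is the cathode, Na⁺/Na the anode: E°cell = +1.93 V, n = 3.
Overall reaction: Cr³⁺(aq) + 3 Na(s) → Cr(s) + 3 Na⁺(aq); Q = [Na⁺]^3/[Cr³⁺]^1.
From E = E° − (0.0592/n) log Q: log Q = (E° − E)·n/0.0592 = (+1.93 − (+2.111))·3/0.0592 = -9.1723.
So 1·log[Cr³⁺] = 3·log(0.000445) − log Q = -10.0549 − (-9.1723) = -0.8826; [Cr³⁺] = 10^(-0.8826) ≈ 0.13 M.

0.13 M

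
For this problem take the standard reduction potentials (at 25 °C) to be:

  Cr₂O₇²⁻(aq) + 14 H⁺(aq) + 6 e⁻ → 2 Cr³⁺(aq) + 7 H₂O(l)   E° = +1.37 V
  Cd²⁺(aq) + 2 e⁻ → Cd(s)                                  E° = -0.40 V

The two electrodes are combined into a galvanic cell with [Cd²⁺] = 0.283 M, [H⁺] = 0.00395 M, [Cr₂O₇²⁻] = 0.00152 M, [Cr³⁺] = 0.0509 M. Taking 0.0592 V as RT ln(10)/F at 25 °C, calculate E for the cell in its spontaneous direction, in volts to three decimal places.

+1.452 V

Cr₂O₇²⁻/Cr³⁺ is the cathode (higher E°), Cd²⁺/Cd the anode: E°cell = +1.37 − (-0.40) = +1.77 V, n = 6.
Overall: Cr₂O₇²⁻(aq) + 14 H⁺(aq) + 3 Cd(s) → 2 Cr³⁺(aq) + 7 H₂O(l) + 3 Cd²⁺(aq)
Q = [Cr³⁺]^2·[Cd²⁺]^3 / ([Cr₂O₇²⁻]·[H⁺]^14); log Q = 32.235.
E = E° − (0.0592/n) log Q = +1.77 − (0.0592/6)(32.235) = +1.452 V.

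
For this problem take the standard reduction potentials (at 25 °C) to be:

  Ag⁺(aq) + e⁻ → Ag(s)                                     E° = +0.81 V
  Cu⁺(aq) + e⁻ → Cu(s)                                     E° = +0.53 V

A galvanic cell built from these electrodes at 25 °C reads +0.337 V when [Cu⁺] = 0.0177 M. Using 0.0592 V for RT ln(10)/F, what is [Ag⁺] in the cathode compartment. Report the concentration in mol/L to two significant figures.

Ag⁺/Ag is the cathode, Cu⁺/Cu the anode: E°cell = +0.28 V, n = 1.
Overall reaction: Ag⁺(aq) + Cu(s) → Ag(s) + Cu⁺(aq); Q = [Cu⁺]^1/[Ag⁺]^1.
From E = E° − (0.0592/n) log Q: log Q = (E° − E)·n/0.0592 = (+0.28 − (+0.337))·1/0.0592 = -0.9628.
So 1·log[Ag⁺] = 1·log(0.0177) − log Q = -1.7520 − (-0.9628) = -0.7892; [Ag⁺] = 10^(-0.7892) ≈ 0.16 M.

0.16 M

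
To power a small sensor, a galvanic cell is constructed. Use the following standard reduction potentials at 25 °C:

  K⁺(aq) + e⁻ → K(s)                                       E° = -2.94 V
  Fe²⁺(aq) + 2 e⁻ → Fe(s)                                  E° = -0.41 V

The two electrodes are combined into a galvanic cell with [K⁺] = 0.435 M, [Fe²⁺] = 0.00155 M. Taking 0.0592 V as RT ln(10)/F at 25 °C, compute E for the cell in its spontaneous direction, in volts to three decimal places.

+2.468 V

Fe²⁺/Fe is the cathode (higher E°), K⁺/K the anode: E°cell = -0.41 − (-2.94) = +2.53 V, n = 2.
Overall: Fe²⁺(aq) + 2 K(s) → Fe(s) + 2 K⁺(aq)
Q = [K⁺]^2 / ([Fe²⁺]); log Q = 2.087.
E = E° − (0.0592/n) log Q = +2.53 − (0.0592/2)(2.087) = +2.468 V.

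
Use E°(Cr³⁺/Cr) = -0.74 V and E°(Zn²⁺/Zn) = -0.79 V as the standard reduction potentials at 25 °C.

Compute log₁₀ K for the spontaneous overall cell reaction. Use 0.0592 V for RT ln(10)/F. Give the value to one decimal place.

Cathode: Cr³⁺/Cr; anode: Zn²⁺/Zn. E°cell = +0.05 V, n = 6.
log K = nE°cell / 0.0592 = (6)(+0.05) / 0.0592 = 5.1.

5.1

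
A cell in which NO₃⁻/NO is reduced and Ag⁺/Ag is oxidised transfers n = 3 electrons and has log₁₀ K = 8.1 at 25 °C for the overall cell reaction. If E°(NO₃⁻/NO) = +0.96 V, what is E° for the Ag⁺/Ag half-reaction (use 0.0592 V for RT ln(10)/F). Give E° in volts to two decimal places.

+0.80 V

E°cell = (0.0592/n)·log K = (0.0592/3)(8.1) = +0.160 V.
Since NO₃⁻/NO is the cathode and Ag⁺/Ag the anode, E°cell = E°(NO₃⁻/NO) − E°(Ag⁺/Ag).
So E°(Ag⁺/Ag) = E°(NO₃⁻/NO) − E°cell = (+0.96) − (+0.160) = +0.80 V.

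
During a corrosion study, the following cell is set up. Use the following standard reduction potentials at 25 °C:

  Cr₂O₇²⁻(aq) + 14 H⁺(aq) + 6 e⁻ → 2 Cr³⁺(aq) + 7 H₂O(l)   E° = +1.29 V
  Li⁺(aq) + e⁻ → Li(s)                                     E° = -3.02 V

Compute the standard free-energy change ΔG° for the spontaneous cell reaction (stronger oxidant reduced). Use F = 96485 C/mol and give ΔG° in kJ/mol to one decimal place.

Cr₂O₇²⁻/Cr³⁺ (E° = +1.29 V) is the cathode; Li⁺/Li (E° = -3.02 V) is the anode, so E°cell = +4.31 V.
Balancing electrons gives n = 6 (lcm of 6 and 1).
ΔG° = −nFE° = −(6)(96485)(+4.31) = -2,495,102 J = -2495.1 kJ/mol.

-2495.1 kJ/mol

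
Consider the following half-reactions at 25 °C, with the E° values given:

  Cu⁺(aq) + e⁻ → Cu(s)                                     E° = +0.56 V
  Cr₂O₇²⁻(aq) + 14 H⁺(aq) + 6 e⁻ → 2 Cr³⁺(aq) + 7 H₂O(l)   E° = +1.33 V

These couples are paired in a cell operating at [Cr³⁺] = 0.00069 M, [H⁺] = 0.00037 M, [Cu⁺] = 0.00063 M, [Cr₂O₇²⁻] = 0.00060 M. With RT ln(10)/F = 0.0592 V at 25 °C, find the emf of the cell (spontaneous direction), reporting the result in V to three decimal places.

+0.516 V

Cr₂O₇²⁻/Cr³⁺ is the cathode (higher E°), Cu⁺/Cu the anode: E°cell = +1.33 − (+0.56) = +0.77 V, n = 6.
Overall: Cr₂O₇²⁻(aq) + 14 H⁺(aq) + 6 Cu(s) → 2 Cr³⁺(aq) + 7 H₂O(l) + 6 Cu⁺(aq)
Q = [Cr³⁺]^2·[Cu⁺]^6 / ([Cr₂O₇²⁻]·[H⁺]^14); log Q = 25.741.
E = E° − (0.0592/n) log Q = +0.77 − (0.0592/6)(25.741) = +0.516 V.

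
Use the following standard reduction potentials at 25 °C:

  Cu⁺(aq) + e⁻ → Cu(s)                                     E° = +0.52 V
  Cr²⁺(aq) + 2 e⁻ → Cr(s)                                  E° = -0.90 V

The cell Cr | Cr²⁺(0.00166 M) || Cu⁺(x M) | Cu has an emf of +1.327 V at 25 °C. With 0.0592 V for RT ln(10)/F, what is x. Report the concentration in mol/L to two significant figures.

Cu⁺/Cu is the cathode, Cr²⁺/Cr the anode: E°cell = +1.42 V, n = 2.
Overall reaction: 2 Cu⁺(aq) + Cr(s) → 2 Cu(s) + Cr²⁺(aq); Q = [Cr²⁺]^1/[Cu⁺]^2.
From E = E° − (0.0592/n) log Q: log Q = (E° − E)·n/0.0592 = (+1.42 − (+1.327))·2/0.0592 = 3.1419.
So 2·log[Cu⁺] = 1·log(0.00166) − log Q = -2.7799 − (3.1419) = -5.9218; log[Cu⁺] = -5.9218 / 2 = -2.9609; [Cu⁺] = 10^(-2.9609) ≈ 0.0011 M.

0.0011 M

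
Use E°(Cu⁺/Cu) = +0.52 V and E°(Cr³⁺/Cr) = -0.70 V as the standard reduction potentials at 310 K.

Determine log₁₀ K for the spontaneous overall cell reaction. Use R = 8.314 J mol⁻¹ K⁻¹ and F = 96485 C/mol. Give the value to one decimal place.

59.5

Cathode: Cu⁺/Cu; anode: Cr³⁺/Cr. E°cell = (+0.52) − (-0.70) = +1.22 V, with n = 3.
ΔG° = −nFE° = −RT ln K, so ln K = nFE°/(RT) = (3)(96485)(+1.22) / ((8.314)(310)) = 137.015.
log₁₀ K = 137.015 / ln 10 = 59.5.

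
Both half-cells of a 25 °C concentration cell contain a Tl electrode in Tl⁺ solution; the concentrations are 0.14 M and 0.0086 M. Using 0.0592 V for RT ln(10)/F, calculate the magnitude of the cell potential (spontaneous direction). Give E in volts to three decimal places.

For a concentration cell E°cell = 0. The 0.14 M side is the cathode (reduction is favoured where [Tl⁺] is higher).
With n = 1, E = −(0.0592/1) log([Tl⁺]ₐₙ/[Tl⁺]꜀ₐₜ) = −(0.0592/1) log(0.0086/0.14) = −(0.0592/1)(-1.212) = +0.072 V.

+0.072 V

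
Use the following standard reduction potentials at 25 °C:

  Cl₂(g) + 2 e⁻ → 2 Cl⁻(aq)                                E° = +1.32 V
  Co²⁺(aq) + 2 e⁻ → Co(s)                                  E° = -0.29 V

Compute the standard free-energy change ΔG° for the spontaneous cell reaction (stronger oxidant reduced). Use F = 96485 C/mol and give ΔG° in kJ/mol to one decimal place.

-310.7 kJ/mol

Cl₂/Cl⁻ (E° = +1.32 V) is the cathode; Co²⁺/Co (E° = -0.29 V) is the anode, so E°cell = +1.61 V.
Balancing electrons gives n = 2 (lcm of 2 and 2).
ΔG° = −nFE° = −(2)(96485)(+1.61) = -310,682 J = -310.7 kJ/mol.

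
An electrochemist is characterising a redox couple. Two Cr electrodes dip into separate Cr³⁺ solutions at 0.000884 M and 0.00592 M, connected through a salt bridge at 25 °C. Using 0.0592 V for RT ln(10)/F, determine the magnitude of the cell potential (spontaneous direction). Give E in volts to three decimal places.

For a concentration cell E°cell = 0. The 0.00592 M side is the cathode (reduction is favoured where [Cr³⁺] is higher).
With n = 3, E = −(0.0592/3) log([Cr³⁺]ₐₙ/[Cr³⁺]꜀ₐₜ) = −(0.0592/3) log(0.000884/0.00592) = −(0.0592/3)(-0.826) = +0.016 V.

+0.016 V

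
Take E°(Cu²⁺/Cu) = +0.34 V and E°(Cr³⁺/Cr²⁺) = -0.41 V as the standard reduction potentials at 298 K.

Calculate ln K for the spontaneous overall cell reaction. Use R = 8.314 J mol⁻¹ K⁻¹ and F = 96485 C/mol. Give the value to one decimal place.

58.4

Cathode: Cu²⁺/Cu; anode: Cr³⁺/Cr²⁺. E°cell = (+0.34) − (-0.41) = +0.75 V, with n = 2.
ΔG° = −nFE° = −RT ln K, so ln K = nFE°/(RT) = (2)(96485)(+0.75) / ((8.314)(298)) = 58.415.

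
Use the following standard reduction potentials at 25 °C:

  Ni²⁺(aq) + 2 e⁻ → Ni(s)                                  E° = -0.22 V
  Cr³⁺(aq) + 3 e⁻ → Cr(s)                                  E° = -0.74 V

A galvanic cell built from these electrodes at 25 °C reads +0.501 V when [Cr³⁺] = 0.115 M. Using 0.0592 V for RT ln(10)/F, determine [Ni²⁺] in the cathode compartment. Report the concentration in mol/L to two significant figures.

Ni²⁺/Ni is the cathode, Cr³⁺/Cr the anode: E°cell = +0.52 V, n = 6.
Overall reaction: 3 Ni²⁺(aq) + 2 Cr(s) → 3 Ni(s) + 2 Cr³⁺(aq); Q = [Cr³⁺]^2/[Ni²⁺]^3.
From E = E° − (0.0592/n) log Q: log Q = (E° − E)·n/0.0592 = (+0.52 − (+0.501))·6/0.0592 = 1.9257.
So 3·log[Ni²⁺] = 2·log(0.115) − log Q = -1.8786 − (1.9257) = -3.8043; log[Ni²⁺] = -3.8043 / 3 = -1.2681; [Ni²⁺] = 10^(-1.2681) ≈ 0.054 M.

0.054 M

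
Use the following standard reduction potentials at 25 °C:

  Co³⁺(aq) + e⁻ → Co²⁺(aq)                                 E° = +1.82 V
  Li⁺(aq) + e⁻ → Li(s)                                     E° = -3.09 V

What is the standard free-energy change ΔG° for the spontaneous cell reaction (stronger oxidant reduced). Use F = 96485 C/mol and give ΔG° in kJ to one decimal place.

Co³⁺/Co²⁺ (E° = +1.82 V) is the cathode; Li⁺/Li (E° = -3.09 V) is the anode, so E°cell = +4.91 V.
Balancing electrons gives n = 1 (lcm of 1 and 1).
ΔG° = −nFE° = −(1)(96485)(+4.91) = -473,741 J = -473.7 kJ.

-473.7 kJ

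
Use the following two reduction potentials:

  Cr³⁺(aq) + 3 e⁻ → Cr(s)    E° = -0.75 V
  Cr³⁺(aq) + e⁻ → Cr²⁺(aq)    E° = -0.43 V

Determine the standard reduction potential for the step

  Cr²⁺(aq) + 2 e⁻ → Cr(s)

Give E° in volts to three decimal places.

Sequential free energies add, so n₃E°₃ = n₁E°₁ + n₂E°₂.
With n₃ = 3, and the known step contributing 1×(-0.43) V, the unknown satisfies 2·E° = 3×(-0.75) − 1×(-0.43) = -1.820.
E° = -1.820 / 2 = -0.910 V.

-0.910 V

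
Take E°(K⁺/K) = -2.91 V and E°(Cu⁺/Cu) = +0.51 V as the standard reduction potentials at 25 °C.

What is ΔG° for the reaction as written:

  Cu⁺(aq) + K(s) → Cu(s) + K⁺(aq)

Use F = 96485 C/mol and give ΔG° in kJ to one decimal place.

-330.0 kJ

As written, Cu⁺/Cu is reduced (cathode) and K⁺/K is oxidised (anode), so E°cell = (+0.51) − (-2.91) = +3.42 V.
Balancing electrons gives n = 1.
ΔG° = −nFE° = −(1)(96485)(+3.42) = -329,979 J = -330.0 kJ.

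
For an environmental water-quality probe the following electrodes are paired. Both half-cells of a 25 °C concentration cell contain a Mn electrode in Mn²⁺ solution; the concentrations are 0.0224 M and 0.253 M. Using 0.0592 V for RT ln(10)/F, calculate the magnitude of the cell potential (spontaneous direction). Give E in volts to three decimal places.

+0.031 V

For a concentration cell E°cell = 0. The 0.253 M side is the cathode (reduction is favoured where [Mn²⁺] is higher).
With n = 2, E = −(0.0592/2) log([Mn²⁺]ₐₙ/[Mn²⁺]꜀ₐₜ) = −(0.0592/2) log(0.0224/0.253) = −(0.0592/2)(-1.053) = +0.031 V.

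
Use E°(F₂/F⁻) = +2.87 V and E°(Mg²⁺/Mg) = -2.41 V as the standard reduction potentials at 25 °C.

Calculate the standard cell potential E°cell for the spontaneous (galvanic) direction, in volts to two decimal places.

+5.28 V

The F₂/F⁻ couple has the higher reduction potential, so it is the cathode; Mg²⁺/Mg is oxidised at the anode.
E°cell = E°(cathode) − E°(anode) = (+2.87) − (-2.41) = +5.28 V.
Since E°cell > 0, the reaction is spontaneous under standard conditions.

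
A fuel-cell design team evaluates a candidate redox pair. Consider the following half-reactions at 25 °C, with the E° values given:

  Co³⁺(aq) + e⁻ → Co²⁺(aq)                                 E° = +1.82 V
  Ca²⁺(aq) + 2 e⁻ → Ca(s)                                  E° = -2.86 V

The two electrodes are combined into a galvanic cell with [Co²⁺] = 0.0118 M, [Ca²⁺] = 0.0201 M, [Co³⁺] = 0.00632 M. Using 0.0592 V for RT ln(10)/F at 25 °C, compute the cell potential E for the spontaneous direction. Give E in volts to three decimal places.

+4.714 V

Co³⁺/Co²⁺ is the cathode (higher E°), Ca²⁺/Ca the anode: E°cell = +1.82 − (-2.86) = +4.68 V, n = 2.
Overall: 2 Co³⁺(aq) + Ca(s) → 2 Co²⁺(aq) + Ca²⁺(aq)
Q = [Co²⁺]^2·[Ca²⁺] / ([Co³⁺]^2); log Q = -1.154.
E = E° − (0.0592/n) log Q = +4.68 − (0.0592/2)(-1.154) = +4.714 V.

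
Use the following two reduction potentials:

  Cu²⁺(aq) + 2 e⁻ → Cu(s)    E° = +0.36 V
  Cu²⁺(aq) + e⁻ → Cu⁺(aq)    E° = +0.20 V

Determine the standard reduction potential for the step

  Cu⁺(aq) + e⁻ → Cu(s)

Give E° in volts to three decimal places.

Sequential free energies add, so n₃E°₃ = n₁E°₁ + n₂E°₂.
With n₃ = 2, and the known step contributing 1×(+0.20) V, the unknown satisfies 1·E° = 2×(+0.36) − 1×(+0.20) = +0.520.
E° = +0.520 / 1 = +0.520 V.

+0.520 V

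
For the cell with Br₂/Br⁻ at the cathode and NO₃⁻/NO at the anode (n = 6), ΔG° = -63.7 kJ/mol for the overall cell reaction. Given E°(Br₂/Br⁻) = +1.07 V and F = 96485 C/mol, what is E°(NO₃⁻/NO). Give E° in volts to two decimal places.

+0.96 V

E°cell = −ΔG°/(nF) = −(-63.7×10³)/((6)(96485)) = +0.110 V.
Since Br₂/Br⁻ is the cathode and NO₃⁻/NO the anode, E°cell = E°(Br₂/Br⁻) − E°(NO₃⁻/NO).
So E°(NO₃⁻/NO) = E°(Br₂/Br⁻) − E°cell = (+1.07) − (+0.110) = +0.96 V.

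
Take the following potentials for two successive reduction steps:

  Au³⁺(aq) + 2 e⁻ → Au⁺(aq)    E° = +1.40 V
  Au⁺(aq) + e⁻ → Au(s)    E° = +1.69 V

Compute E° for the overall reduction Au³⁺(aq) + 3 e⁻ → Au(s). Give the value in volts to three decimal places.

+1.497 V

Since ΔG° = −nFE° is additive over sequential reductions, n₃E°₃ = n₁E°₁ + n₂E°₂.
E°₃ = (2×+1.40 + 1×+1.69) / 3 = (+4.490) / 3 = +1.497 V.
Simply averaging or adding the two E° values would be wrong; the electron-weighted sum is required.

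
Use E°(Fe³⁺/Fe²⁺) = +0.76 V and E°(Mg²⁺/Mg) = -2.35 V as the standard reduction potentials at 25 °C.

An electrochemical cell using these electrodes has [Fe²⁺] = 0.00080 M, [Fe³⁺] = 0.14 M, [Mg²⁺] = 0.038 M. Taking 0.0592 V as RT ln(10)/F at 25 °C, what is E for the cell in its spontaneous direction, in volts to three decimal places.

+3.285 V

Fe³⁺/Fe²⁺ is the cathode (higher E°), Mg²⁺/Mg the anode: E°cell = +0.76 − (-2.35) = +3.11 V, n = 2.
Overall: 2 Fe³⁺(aq) + Mg(s) → 2 Fe²⁺(aq) + Mg²⁺(aq)
Q = [Fe²⁺]^2·[Mg²⁺] / ([Fe³⁺]^2); log Q = -5.906.
E = E° − (0.0592/n) log Q = +3.11 − (0.0592/2)(-5.906) = +3.285 V.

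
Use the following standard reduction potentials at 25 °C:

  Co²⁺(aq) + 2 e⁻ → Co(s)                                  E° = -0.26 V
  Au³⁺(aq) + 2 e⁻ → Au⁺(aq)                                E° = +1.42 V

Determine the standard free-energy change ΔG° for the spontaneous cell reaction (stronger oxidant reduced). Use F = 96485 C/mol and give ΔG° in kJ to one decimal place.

-324.2 kJ

Au³⁺/Au⁺ (E° = +1.42 V) is the cathode; Co²⁺/Co (E° = -0.26 V) is the anode, so E°cell = +1.68 V.
Balancing electrons gives n = 2 (lcm of 2 and 2).
ΔG° = −nFE° = −(2)(96485)(+1.68) = -324,190 J = -324.2 kJ.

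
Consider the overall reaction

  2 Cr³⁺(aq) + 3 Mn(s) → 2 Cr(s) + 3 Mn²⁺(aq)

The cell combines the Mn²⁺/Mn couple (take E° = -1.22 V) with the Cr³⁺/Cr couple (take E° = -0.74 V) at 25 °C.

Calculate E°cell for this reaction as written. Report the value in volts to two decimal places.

+0.48 V

The Cr³⁺/Cr couple has the higher reduction potential, so it is the cathode; Mn²⁺/Mn is oxidised at the anode.
E°cell = E°(cathode) − E°(anode) = (-0.74) − (-1.22) = +0.48 V.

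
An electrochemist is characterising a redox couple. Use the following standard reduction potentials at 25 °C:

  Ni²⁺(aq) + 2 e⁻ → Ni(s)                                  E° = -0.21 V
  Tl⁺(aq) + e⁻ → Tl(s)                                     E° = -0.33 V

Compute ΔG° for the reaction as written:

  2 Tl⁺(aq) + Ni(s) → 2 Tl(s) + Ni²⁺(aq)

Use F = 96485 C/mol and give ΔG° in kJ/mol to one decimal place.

+23.2 kJ/mol

As written, Tl⁺/Tl is reduced (cathode) and Ni²⁺/Ni is oxidised (anode), so E°cell = (-0.33) − (-0.21) = -0.12 V.
Balancing electrons gives n = 2.
ΔG° = −nFE° = −(2)(96485)(-0.12) = 23,156 J = +23.2 kJ/mol.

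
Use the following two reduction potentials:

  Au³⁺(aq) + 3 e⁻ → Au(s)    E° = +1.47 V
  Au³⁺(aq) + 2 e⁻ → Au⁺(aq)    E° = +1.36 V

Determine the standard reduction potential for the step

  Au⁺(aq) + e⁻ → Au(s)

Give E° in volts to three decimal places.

Sequential free energies add, so n₃E°₃ = n₁E°₁ + n₂E°₂.
With n₃ = 3, and the known step contributing 2×(+1.36) V, the unknown satisfies 1·E° = 3×(+1.47) − 2×(+1.36) = +1.690.
E° = +1.690 / 1 = +1.690 V.

+1.690 V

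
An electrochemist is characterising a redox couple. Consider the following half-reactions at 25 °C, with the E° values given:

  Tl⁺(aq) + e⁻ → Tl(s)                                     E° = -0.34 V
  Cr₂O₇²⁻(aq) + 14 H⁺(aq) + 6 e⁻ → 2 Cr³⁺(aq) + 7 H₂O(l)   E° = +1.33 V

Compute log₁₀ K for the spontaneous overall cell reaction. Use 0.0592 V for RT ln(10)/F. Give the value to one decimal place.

Cathode: Cr₂O₇²⁻/Cr³⁺; anode: Tl⁺/Tl. E°cell = +1.67 V, n = 6.
log K = nE°cell / 0.0592 = (6)(+1.67) / 0.0592 = 169.3.

169.3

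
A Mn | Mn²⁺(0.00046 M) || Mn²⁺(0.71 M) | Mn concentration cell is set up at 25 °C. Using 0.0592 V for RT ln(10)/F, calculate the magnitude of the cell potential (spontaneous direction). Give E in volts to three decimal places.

+0.094 V

For a concentration cell E°cell = 0. The 0.71 M side is the cathode (reduction is favoured where [Mn²⁺] is higher).
With n = 2, E = −(0.0592/2) log([Mn²⁺]ₐₙ/[Mn²⁺]꜀ₐₜ) = −(0.0592/2) log(0.00046/0.71) = −(0.0592/2)(-3.189) = +0.094 V.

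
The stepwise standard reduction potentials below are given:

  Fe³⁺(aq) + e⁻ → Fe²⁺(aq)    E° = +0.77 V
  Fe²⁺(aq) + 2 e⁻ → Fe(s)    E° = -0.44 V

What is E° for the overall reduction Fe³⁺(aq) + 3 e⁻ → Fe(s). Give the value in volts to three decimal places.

-0.037 V

Adding the free-energy changes (−nFE°) of the two steps gives −n₃FE°₃ = −n₁FE°₁ − n₂FE°₂.
E°₃ = (1×+0.77 + 2×-0.44) / 3 = (-0.110) / 3 = -0.037 V.
Simply averaging or adding the two E° values would be wrong; the electron-weighted sum is required.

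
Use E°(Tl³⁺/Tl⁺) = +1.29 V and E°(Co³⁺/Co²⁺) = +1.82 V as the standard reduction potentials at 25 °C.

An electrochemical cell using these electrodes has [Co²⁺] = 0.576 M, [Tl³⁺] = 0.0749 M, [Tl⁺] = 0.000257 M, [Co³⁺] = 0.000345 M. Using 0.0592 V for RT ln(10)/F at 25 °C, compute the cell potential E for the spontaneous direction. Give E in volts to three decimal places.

Co³⁺/Co²⁺ is the cathode (higher E°), Tl³⁺/Tl⁺ the anode: E°cell = +1.82 − (+1.29) = +0.53 V, n = 2.
Overall: 2 Co³⁺(aq) + Tl⁺(aq) → 2 Co²⁺(aq) + Tl³⁺(aq)
Q = [Co²⁺]^2·[Tl³⁺] / ([Co³⁺]^2·[Tl⁺]); log Q = 8.910.
E = E° − (0.0592/n) log Q = +0.53 − (0.0592/2)(8.910) = +0.266 V.

+0.266 V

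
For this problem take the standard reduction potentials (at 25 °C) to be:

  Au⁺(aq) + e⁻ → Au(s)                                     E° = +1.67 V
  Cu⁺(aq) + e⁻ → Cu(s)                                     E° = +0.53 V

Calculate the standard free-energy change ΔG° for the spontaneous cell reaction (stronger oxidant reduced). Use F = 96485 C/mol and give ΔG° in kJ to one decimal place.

-110.0 kJ

Au⁺/Au (E° = +1.67 V) is the cathode; Cu⁺/Cu (E° = +0.53 V) is the anode, so E°cell = +1.14 V.
Balancing electrons gives n = 1 (lcm of 1 and 1).
ΔG° = −nFE° = −(1)(96485)(+1.14) = -109,993 J = -110.0 kJ.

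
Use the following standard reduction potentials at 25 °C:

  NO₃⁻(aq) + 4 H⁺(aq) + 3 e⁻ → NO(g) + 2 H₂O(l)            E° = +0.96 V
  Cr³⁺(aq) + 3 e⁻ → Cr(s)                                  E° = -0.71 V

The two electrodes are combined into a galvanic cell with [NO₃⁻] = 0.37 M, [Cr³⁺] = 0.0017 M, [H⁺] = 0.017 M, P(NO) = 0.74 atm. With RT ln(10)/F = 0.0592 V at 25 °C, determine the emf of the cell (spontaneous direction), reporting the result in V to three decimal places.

+1.579 V

NO₃⁻/NO is the cathode (higher E°), Cr³⁺/Cr the anode: E°cell = +0.96 − (-0.71) = +1.67 V, n = 3.
Overall: NO₃⁻(aq) + 4 H⁺(aq) + Cr(s) → NO(g) + 2 H₂O(l) + Cr³⁺(aq)
Q = P(NO)·[Cr³⁺] / ([NO₃⁻]·[H⁺]^4); log Q = 4.610.
E = E° − (0.0592/n) log Q = +1.67 − (0.0592/3)(4.610) = +1.579 V.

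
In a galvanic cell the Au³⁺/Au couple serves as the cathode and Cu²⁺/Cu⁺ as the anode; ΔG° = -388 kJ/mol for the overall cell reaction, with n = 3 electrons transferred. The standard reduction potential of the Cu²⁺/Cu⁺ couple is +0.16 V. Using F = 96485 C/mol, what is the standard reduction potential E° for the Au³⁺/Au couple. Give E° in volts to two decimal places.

E°cell = −ΔG°/(nF) = −(-388×10³)/((3)(96485)) = +1.340 V.
Since Au³⁺/Au is the cathode and Cu²⁺/Cu⁺ the anode, E°cell = E°(Au³⁺/Au) − E°(Cu²⁺/Cu⁺).
So E°(Au³⁺/Au) = E°cell + E°(Cu²⁺/Cu⁺) = +1.340 + (+0.16) = +1.50 V.

+1.50 V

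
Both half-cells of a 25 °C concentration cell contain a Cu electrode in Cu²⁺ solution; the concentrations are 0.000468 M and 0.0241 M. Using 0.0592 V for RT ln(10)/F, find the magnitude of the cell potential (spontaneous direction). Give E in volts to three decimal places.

+0.051 V

For a concentration cell E°cell = 0. The 0.0241 M side is the cathode (reduction is favoured where [Cu²⁺] is higher).
With n = 2, E = −(0.0592/2) log([Cu²⁺]ₐₙ/[Cu²⁺]꜀ₐₜ) = −(0.0592/2) log(0.000468/0.0241) = −(0.0592/2)(-1.712) = +0.051 V.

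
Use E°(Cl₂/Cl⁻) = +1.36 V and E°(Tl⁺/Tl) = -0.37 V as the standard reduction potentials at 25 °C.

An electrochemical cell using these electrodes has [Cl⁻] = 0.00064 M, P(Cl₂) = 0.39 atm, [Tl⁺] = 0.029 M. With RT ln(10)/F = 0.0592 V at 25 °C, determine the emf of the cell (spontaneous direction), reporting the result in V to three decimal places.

Cl₂/Cl⁻ is the cathode (higher E°), Tl⁺/Tl the anode: E°cell = +1.36 − (-0.37) = +1.73 V, n = 2.
Overall: Cl₂(g) + 2 Tl(s) → 2 Cl⁻(aq) + 2 Tl⁺(aq)
Q = [Cl⁻]^2·[Tl⁺]^2 / (P(Cl₂)); log Q = -9.054.
E = E° − (0.0592/n) log Q = +1.73 − (0.0592/2)(-9.054) = +1.998 V.

+1.998 V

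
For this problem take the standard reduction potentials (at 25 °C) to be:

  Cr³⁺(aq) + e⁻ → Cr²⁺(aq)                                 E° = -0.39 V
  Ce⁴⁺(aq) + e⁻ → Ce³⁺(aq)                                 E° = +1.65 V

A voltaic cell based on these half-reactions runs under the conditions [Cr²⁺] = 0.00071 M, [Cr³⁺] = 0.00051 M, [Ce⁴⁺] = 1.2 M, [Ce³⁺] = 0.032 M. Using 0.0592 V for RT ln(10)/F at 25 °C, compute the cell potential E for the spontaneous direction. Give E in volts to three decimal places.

+2.142 V

Ce⁴⁺/Ce³⁺ is the cathode (higher E°), Cr³⁺/Cr²⁺ the anode: E°cell = +1.65 − (-0.39) = +2.04 V, n = 1.
Overall: Ce⁴⁺(aq) + Cr²⁺(aq) → Ce³⁺(aq) + Cr³⁺(aq)
Q = [Ce³⁺]·[Cr³⁺] / ([Ce⁴⁺]·[Cr²⁺]); log Q = -1.718.
E = E° − (0.0592/n) log Q = +2.04 − (0.0592/1)(-1.718) = +2.142 V.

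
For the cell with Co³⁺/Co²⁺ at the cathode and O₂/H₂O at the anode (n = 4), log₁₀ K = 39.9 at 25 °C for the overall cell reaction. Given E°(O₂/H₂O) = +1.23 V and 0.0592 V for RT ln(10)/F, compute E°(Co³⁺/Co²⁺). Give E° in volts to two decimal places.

+1.82 V

E°cell = (0.0592/n)·log K = (0.0592/4)(39.9) = +0.591 V.
Since Co³⁺/Co²⁺ is the cathode and O₂/H₂O the anode, E°cell = E°(Co³⁺/Co²⁺) − E°(O₂/H₂O).
So E°(Co³⁺/Co²⁺) = E°cell + E°(O₂/H₂O) = +0.591 + (+1.23) = +1.82 V.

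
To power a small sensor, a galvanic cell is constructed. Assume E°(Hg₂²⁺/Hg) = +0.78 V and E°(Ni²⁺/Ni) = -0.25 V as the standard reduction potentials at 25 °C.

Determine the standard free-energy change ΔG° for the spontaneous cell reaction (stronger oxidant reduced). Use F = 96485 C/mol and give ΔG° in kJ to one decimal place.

-198.8 kJ

Hg₂²⁺/Hg (E° = +0.78 V) is the cathode; Ni²⁺/Ni (E° = -0.25 V) is the anode, so E°cell = +1.03 V.
Balancing electrons gives n = 2 (lcm of 2 and 2).
ΔG° = −nFE° = −(2)(96485)(+1.03) = -198,759 J = -198.8 kJ.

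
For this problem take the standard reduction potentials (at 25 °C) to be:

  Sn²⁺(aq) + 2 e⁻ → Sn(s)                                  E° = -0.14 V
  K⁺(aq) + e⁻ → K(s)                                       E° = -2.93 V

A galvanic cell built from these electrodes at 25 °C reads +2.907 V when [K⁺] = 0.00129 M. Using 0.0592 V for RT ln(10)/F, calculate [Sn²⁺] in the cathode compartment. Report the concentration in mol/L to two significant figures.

Sn²⁺/Sn is the cathode, K⁺/K the anode: E°cell = +2.79 V, n = 2.
Overall reaction: Sn²⁺(aq) + 2 K(s) → Sn(s) + 2 K⁺(aq); Q = [K⁺]^2/[Sn²⁺]^1.
From E = E° − (0.0592/n) log Q: log Q = (E° − E)·n/0.0592 = (+2.79 − (+2.907))·2/0.0592 = -3.9527.
So 1·log[Sn²⁺] = 2·log(0.00129) − log Q = -5.7788 − (-3.9527) = -1.8261; [Sn²⁺] = 10^(-1.8261) ≈ 0.015 M.

0.015 M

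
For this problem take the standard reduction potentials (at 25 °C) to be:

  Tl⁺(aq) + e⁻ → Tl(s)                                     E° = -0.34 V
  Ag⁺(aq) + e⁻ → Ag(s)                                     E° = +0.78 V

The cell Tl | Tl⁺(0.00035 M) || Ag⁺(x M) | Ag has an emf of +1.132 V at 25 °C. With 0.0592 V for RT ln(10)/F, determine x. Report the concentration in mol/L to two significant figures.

Ag⁺/Ag is the cathode, Tl⁺/Tl the anode: E°cell = +1.12 V, n = 1.
Overall reaction: Ag⁺(aq) + Tl(s) → Ag(s) + Tl⁺(aq); Q = [Tl⁺]^1/[Ag⁺]^1.
From E = E° − (0.0592/n) log Q: log Q = (E° − E)·n/0.0592 = (+1.12 − (+1.132))·1/0.0592 = -0.2027.
So 1·log[Ag⁺] = 1·log(0.00035) − log Q = -3.4559 − (-0.2027) = -3.2532; [Ag⁺] = 10^(-3.2532) ≈ 0.00056 M.

0.00056 M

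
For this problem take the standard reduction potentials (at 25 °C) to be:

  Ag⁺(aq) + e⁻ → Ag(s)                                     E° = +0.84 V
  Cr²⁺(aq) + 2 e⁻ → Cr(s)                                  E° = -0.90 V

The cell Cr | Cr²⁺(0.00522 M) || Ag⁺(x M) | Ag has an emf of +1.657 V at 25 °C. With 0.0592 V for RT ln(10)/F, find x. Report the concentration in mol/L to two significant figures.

0.0029 M

Ag⁺/Ag is the cathode, Cr²⁺/Cr the anode: E°cell = +1.74 V, n = 2.
Overall reaction: 2 Ag⁺(aq) + Cr(s) → 2 Ag(s) + Cr²⁺(aq); Q = [Cr²⁺]^1/[Ag⁺]^2.
From E = E° − (0.0592/n) log Q: log Q = (E° − E)·n/0.0592 = (+1.74 − (+1.657))·2/0.0592 = 2.8041.
So 2·log[Ag⁺] = 1·log(0.00522) − log Q = -2.2823 − (2.8041) = -5.0864; log[Ag⁺] = -5.0864 / 2 = -2.5432; [Ag⁺] = 10^(-2.5432) ≈ 0.0029 M.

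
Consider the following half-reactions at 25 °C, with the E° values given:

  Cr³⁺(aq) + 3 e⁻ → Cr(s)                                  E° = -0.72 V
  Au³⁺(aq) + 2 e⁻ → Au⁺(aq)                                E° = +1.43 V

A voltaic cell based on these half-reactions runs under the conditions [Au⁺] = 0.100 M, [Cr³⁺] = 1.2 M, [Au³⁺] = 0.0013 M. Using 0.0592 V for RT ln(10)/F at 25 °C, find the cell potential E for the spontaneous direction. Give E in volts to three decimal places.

+2.093 V

Au³⁺/Au⁺ is the cathode (higher E°), Cr³⁺/Cr the anode: E°cell = +1.43 − (-0.72) = +2.15 V, n = 6.
Overall: 3 Au³⁺(aq) + 2 Cr(s) → 3 Au⁺(aq) + 2 Cr³⁺(aq)
Q = [Au⁺]^3·[Cr³⁺]^2 / ([Au³⁺]^3); log Q = 5.817.
E = E° − (0.0592/n) log Q = +2.15 − (0.0592/6)(5.817) = +2.093 V.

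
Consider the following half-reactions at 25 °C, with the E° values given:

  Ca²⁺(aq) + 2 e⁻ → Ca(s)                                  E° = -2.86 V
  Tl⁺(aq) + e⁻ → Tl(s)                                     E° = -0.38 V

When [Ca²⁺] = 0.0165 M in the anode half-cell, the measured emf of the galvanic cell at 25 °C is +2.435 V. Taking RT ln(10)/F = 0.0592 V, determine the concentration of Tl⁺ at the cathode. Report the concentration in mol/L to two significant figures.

0.022 M

Tl⁺/Tl is the cathode, Ca²⁺/Ca the anode: E°cell = +2.48 V, n = 2.
Overall reaction: 2 Tl⁺(aq) + Ca(s) → 2 Tl(s) + Ca²⁺(aq); Q = [Ca²⁺]^1/[Tl⁺]^2.
From E = E° − (0.0592/n) log Q: log Q = (E° − E)·n/0.0592 = (+2.48 − (+2.435))·2/0.0592 = 1.5203.
So 2·log[Tl⁺] = 1·log(0.0165) − log Q = -1.7825 − (1.5203) = -3.3028; log[Tl⁺] = -3.3028 / 2 = -1.6514; [Tl⁺] = 10^(-1.6514) ≈ 0.022 M.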